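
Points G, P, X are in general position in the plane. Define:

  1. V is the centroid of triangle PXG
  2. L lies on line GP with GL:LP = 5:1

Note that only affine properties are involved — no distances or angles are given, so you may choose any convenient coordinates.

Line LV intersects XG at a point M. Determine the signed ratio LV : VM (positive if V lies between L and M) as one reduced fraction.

LV:VM = 3/2

Set G = (0, 0), P = (1, 0), X = (0, 1); any affine frame gives the same invariant.
1. V is the centroid of triangle PXG ⇒ V = (1/3, 1/3)
2. L lies on line GP with GL:LP = 5:1 ⇒ L = (5/6, 0)
line LV meets XG at M = (0, 5/9)
V = L + t·(M−L) with t = 3/5, so LV:VM = 3/5:2/5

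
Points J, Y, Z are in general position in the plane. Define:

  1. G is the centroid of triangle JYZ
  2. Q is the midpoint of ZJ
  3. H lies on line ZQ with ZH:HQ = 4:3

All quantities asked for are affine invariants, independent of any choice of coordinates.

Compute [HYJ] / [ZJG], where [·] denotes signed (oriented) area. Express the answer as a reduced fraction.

[HYJ]:[ZJG] = -15/7

Choose coordinates J = (0, 0), Y = (1, 0), Z = (0, 1).
1. G is the centroid of triangle JYZ ⇒ G = (1/3, 1/3)
2. Q is the midpoint of ZJ ⇒ Q = (0, 1/2)
3. H lies on line ZQ with ZH:HQ = 4:3 ⇒ H = (0, 5/7)
2·[HYJ] = -5/7, 2·[ZJG] = 1/3
[HYJ]:[ZJG] = -5/7:1/3 = -15/7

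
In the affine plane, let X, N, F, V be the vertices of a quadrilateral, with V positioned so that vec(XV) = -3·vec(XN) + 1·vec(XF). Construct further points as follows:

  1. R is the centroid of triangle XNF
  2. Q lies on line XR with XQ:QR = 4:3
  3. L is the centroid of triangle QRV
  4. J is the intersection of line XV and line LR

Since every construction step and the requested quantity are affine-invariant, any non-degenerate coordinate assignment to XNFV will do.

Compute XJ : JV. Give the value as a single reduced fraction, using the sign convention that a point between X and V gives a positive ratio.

XJ:JV = 7/3

Set X = (0, 0), N = (1, 0), F = (0, 1), V = (-3, 1); any affine frame gives the same invariant.
1. R is the centroid of triangle XNF ⇒ R = (1/3, 1/3)
2. Q lies on line XR with XQ:QR = 4:3 ⇒ Q = (4/21, 4/21)
3. L is the centroid of triangle QRV ⇒ L = (-52/63, 32/63)
4. J is the intersection of line XV and line LR ⇒ J = (-21/10, 7/10)
J = X + t·(V−X) with t = 7/10, so XJ:JV = t:(1−t) = 7/10:3/10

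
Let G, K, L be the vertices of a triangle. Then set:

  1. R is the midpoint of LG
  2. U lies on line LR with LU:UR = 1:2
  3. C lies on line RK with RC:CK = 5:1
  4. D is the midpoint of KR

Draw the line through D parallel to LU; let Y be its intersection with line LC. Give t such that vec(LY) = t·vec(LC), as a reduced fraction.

Work in coordinates with G = (0, 0), K = (1, 0), L = (0, 1).
1. R is the midpoint of LG ⇒ R = (0, 1/2)
2. U lies on line LR with LU:UR = 1:2 ⇒ U = (0, 5/6)
3. C lies on line RK with RC:CK = 5:1 ⇒ C = (5/6, 1/12)
4. D is the midpoint of KR ⇒ D = (1/2, 1/4)
through D parallel to LU: direction (0, -1/6); meets LC at Y = (1/2, 9/20)
Y = L + t·(C−L) with t = 3/5

t = 3/5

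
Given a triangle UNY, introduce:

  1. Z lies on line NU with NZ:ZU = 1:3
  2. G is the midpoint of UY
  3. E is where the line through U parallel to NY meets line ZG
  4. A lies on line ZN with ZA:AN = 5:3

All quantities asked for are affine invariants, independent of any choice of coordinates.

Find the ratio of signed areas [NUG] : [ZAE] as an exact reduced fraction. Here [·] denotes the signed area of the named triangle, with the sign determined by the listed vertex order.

[NUG]:[ZAE] = -32/15

Work in coordinates with U = (0, 0), N = (1, 0), Y = (0, 1).
1. Z lies on line NU with NZ:ZU = 1:3 ⇒ Z = (3/4, 0)
2. G is the midpoint of UY ⇒ G = (0, 1/2)
3. E is where the line through U parallel to NY meets line ZG ⇒ E = (-3/2, 3/2)
4. A lies on line ZN with ZA:AN = 5:3 ⇒ A = (29/32, 0)
2·[NUG] = -1/2, 2·[ZAE] = 15/64
[NUG]:[ZAE] = -1/2:15/64 = -32/15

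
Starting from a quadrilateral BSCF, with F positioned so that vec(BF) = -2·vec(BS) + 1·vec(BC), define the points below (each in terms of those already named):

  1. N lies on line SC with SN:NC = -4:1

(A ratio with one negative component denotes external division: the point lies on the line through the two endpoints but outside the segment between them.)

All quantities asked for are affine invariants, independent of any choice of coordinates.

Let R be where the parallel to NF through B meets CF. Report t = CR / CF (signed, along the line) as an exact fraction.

Work in coordinates with B = (0, 0), S = (1, 0), C = (0, 1), F = (-2, 1).
1. N lies on line SC with SN:NC = -4:1 ⇒ N = (-1/3, 4/3)
through B parallel to NF: direction (-5/3, -1/3); meets CF at R = (5, 1)
R = C + t·(F−C) with t = -5/2

t = -5/2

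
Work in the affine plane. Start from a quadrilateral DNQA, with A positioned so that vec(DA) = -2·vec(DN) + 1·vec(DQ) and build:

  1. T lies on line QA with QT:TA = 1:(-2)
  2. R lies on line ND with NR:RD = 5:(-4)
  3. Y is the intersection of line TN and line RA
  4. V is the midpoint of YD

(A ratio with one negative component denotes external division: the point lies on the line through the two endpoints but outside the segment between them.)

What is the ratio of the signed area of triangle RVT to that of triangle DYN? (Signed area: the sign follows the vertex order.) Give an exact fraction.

Assign D = (0, 0), N = (1, 0), Q = (0, 1), A = (-2, 1) — the answer is frame-independent, so this choice is without loss of generality.
1. T lies on line QA with QT:TA = 1:(-2) ⇒ T = (2, 1)
2. R lies on line ND with NR:RD = 5:(-4) ⇒ R = (-4, 0)
3. Y is the intersection of line TN and line RA ⇒ Y = (6, 5)
4. V is the midpoint of YD ⇒ V = (3, 5/2)
2·[RVT] = -8, 2·[DYN] = -5
[RVT]:[DYN] = -8:-5 = 8/5

[RVT]:[DYN] = 8/5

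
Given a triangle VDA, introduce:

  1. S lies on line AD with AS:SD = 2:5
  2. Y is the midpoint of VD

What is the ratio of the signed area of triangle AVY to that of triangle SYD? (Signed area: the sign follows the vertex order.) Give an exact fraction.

[AVY]:[SYD] = 7/5

Set V = (0, 0), D = (1, 0), A = (0, 1); any affine frame gives the same invariant.
1. S lies on line AD with AS:SD = 2:5 ⇒ S = (2/7, 5/7)
2. Y is the midpoint of VD ⇒ Y = (1/2, 0)
2·[AVY] = 1/2, 2·[SYD] = 5/14
[AVY]:[SYD] = 1/2:5/14 = 7/5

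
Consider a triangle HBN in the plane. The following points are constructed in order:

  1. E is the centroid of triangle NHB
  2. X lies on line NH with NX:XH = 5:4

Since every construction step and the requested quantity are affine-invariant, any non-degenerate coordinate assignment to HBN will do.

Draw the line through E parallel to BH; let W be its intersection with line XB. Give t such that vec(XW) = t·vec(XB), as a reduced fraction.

Work in coordinates with H = (0, 0), B = (1, 0), N = (0, 1).
1. E is the centroid of triangle NHB ⇒ E = (1/3, 1/3)
2. X lies on line NH with NX:XH = 5:4 ⇒ X = (0, 4/9)
through E parallel to BH: direction (-1, 0); meets XB at W = (1/4, 1/3)
W = X + t·(B−X) with t = 1/4

t = 1/4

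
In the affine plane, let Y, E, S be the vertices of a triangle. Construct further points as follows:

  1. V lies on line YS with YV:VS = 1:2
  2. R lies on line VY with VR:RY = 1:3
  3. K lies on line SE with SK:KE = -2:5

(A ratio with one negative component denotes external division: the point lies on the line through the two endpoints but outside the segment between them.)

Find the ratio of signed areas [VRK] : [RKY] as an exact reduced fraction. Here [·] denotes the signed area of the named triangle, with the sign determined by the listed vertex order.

Set Y = (0, 0), E = (1, 0), S = (0, 1); any affine frame gives the same invariant.
1. V lies on line YS with YV:VS = 1:2 ⇒ V = (0, 1/3)
2. R lies on line VY with VR:RY = 1:3 ⇒ R = (0, 1/4)
3. K lies on line SE with SK:KE = -2:5 ⇒ K = (-2/3, 5/3)
2·[VRK] = -1/18, 2·[RKY] = 1/6
[VRK]:[RKY] = -1/18:1/6 = -1/3

[VRK]:[RKY] = -1/3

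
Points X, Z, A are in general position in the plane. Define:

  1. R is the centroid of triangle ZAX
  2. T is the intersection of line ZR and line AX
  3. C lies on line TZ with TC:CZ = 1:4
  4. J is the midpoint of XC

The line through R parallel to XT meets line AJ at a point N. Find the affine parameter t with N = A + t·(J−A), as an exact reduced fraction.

Set X = (0, 0), Z = (1, 0), A = (0, 1); any affine frame gives the same invariant.
1. R is the centroid of triangle ZAX ⇒ R = (1/3, 1/3)
2. T is the intersection of line ZR and line AX ⇒ T = (0, 1/2)
3. C lies on line TZ with TC:CZ = 1:4 ⇒ C = (1/5, 2/5)
4. J is the midpoint of XC ⇒ J = (1/10, 1/5)
through R parallel to XT: direction (0, 1/2); meets AJ at N = (1/3, -5/3)
N = A + t·(J−A) with t = 10/3

t = 10/3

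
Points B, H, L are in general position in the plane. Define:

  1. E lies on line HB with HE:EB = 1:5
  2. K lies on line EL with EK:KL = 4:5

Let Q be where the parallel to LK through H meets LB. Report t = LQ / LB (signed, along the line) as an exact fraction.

t = -1/5

Set B = (0, 0), H = (1, 0), L = (0, 1); any affine frame gives the same invariant.
1. E lies on line HB with HE:EB = 1:5 ⇒ E = (5/6, 0)
2. K lies on line EL with EK:KL = 4:5 ⇒ K = (25/54, 4/9)
through H parallel to LK: direction (25/54, -5/9); meets LB at Q = (0, 6/5)
Q = L + t·(B−L) with t = -1/5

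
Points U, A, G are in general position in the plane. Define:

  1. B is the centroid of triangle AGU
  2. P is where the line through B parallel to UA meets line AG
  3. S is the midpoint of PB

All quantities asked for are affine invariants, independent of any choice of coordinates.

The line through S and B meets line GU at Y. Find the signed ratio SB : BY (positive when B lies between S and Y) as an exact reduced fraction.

SB:BY = 1/2

Assign U = (0, 0), A = (1, 0), G = (0, 1) — the answer is frame-independent, so this choice is without loss of generality.
1. B is the centroid of triangle AGU ⇒ B = (1/3, 1/3)
2. P is where the line through B parallel to UA meets line AG ⇒ P = (2/3, 1/3)
3. S is the midpoint of PB ⇒ S = (1/2, 1/3)
line SB meets GU at Y = (0, 1/3)
B = S + t·(Y−S) with t = 1/3, so SB:BY = 1/3:2/3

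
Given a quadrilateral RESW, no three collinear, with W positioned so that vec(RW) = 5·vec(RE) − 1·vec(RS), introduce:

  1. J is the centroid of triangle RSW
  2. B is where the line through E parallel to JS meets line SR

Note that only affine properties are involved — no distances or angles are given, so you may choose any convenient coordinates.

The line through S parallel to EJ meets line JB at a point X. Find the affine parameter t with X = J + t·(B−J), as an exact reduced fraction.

Work in coordinates with R = (0, 0), E = (1, 0), S = (0, 1), W = (5, -1).
1. J is the centroid of triangle RSW ⇒ J = (5/3, 0)
2. B is where the line through E parallel to JS meets line SR ⇒ B = (0, 3/5)
through S parallel to EJ: direction (2/3, 0); meets JB at X = (-10/9, 1)
X = J + t·(B−J) with t = 5/3

t = 5/3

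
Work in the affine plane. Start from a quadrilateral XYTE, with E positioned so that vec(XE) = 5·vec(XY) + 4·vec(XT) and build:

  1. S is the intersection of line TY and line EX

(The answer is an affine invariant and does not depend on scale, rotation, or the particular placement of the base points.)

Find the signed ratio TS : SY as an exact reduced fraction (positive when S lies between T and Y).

TS:SY = 5/4

Assign X = (0, 0), Y = (1, 0), T = (0, 1), E = (5, 4) — the answer is frame-independent, so this choice is without loss of generality.
1. S is the intersection of line TY and line EX ⇒ S = (5/9, 4/9)
S = T + t·(Y−T) with t = 5/9, so TS:SY = t:(1−t) = 5/9:4/9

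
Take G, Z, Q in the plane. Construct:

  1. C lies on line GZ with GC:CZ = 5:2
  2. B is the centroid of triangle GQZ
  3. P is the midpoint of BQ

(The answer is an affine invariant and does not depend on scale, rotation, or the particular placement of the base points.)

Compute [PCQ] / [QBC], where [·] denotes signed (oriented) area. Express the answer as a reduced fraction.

[PCQ]:[QBC] = 1/2

Assign G = (0, 0), Z = (1, 0), Q = (0, 1) — the answer is frame-independent, so this choice is without loss of generality.
1. C lies on line GZ with GC:CZ = 5:2 ⇒ C = (5/7, 0)
2. B is the centroid of triangle GQZ ⇒ B = (1/3, 1/3)
3. P is the midpoint of BQ ⇒ P = (1/6, 2/3)
2·[PCQ] = 1/14, 2·[QBC] = 1/7
[PCQ]:[QBC] = 1/14:1/7 = 1/2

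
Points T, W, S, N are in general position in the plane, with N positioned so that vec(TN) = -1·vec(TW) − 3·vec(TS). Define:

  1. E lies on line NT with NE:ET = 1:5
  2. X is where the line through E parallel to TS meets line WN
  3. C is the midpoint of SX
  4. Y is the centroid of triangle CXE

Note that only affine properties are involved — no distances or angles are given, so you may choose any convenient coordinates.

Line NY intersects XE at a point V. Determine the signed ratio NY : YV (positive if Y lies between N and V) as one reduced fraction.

NY:YV = -11/5

Assign T = (0, 0), W = (1, 0), S = (0, 1), N = (-1, -3) — the answer is frame-independent, so this choice is without loss of generality.
1. E lies on line NT with NE:ET = 1:5 ⇒ E = (-5/6, -5/2)
2. X is where the line through E parallel to TS meets line WN ⇒ X = (-5/6, -11/4)
3. C is the midpoint of SX ⇒ C = (-5/12, -7/8)
4. Y is the centroid of triangle CXE ⇒ Y = (-25/36, -49/24)
line NY meets XE at V = (-5/6, -109/44)
Y = N + t·(V−N) with t = 11/6, so NY:YV = 11/6:-5/6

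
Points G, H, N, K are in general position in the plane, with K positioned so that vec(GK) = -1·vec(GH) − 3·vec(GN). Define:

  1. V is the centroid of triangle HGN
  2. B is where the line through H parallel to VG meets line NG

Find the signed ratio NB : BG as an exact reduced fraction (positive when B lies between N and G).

Work in coordinates with G = (0, 0), H = (1, 0), N = (0, 1), K = (-1, -3).
1. V is the centroid of triangle HGN ⇒ V = (1/3, 1/3)
2. B is where the line through H parallel to VG meets line NG ⇒ B = (0, -1)
B = N + t·(G−N) with t = 2, so NB:BG = t:(1−t) = 2:-1

NB:BG = -2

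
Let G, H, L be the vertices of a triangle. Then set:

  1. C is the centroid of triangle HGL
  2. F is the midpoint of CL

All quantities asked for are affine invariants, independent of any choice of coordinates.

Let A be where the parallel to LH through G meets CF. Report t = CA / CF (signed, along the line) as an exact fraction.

Set G = (0, 0), H = (1, 0), L = (0, 1); any affine frame gives the same invariant.
1. C is the centroid of triangle HGL ⇒ C = (1/3, 1/3)
2. F is the midpoint of CL ⇒ F = (1/6, 2/3)
through G parallel to LH: direction (1, -1); meets CF at A = (1, -1)
A = C + t·(F−C) with t = -4

t = -4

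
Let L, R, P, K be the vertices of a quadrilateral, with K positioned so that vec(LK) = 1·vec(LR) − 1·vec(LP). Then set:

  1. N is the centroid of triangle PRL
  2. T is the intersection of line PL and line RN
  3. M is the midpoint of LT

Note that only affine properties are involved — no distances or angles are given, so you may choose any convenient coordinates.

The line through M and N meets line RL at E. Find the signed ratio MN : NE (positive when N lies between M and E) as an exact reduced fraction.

Choose coordinates L = (0, 0), R = (1, 0), P = (0, 1), K = (1, -1).
1. N is the centroid of triangle PRL ⇒ N = (1/3, 1/3)
2. T is the intersection of line PL and line RN ⇒ T = (0, 1/2)
3. M is the midpoint of LT ⇒ M = (0, 1/4)
line MN meets RL at E = (-1, 0)
N = M + t·(E−M) with t = -1/3, so MN:NE = -1/3:4/3

MN:NE = -1/4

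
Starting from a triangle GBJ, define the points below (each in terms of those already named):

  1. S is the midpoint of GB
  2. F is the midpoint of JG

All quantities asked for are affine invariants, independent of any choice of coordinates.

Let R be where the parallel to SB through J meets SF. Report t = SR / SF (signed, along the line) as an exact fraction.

Choose coordinates G = (0, 0), B = (1, 0), J = (0, 1).
1. S is the midpoint of GB ⇒ S = (1/2, 0)
2. F is the midpoint of JG ⇒ F = (0, 1/2)
through J parallel to SB: direction (1/2, 0); meets SF at R = (-1/2, 1)
R = S + t·(F−S) with t = 2

t = 2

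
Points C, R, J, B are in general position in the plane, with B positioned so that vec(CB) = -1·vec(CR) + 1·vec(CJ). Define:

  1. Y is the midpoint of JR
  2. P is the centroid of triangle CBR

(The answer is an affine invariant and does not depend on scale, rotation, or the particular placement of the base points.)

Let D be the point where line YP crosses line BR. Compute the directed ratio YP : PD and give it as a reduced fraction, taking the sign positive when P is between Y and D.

YP:PD = -5/2

Choose coordinates C = (0, 0), R = (1, 0), J = (0, 1), B = (-1, 1).
1. Y is the midpoint of JR ⇒ Y = (1/2, 1/2)
2. P is the centroid of triangle CBR ⇒ P = (0, 1/3)
line YP meets BR at D = (1/5, 2/5)
P = Y + t·(D−Y) with t = 5/3, so YP:PD = 5/3:-2/3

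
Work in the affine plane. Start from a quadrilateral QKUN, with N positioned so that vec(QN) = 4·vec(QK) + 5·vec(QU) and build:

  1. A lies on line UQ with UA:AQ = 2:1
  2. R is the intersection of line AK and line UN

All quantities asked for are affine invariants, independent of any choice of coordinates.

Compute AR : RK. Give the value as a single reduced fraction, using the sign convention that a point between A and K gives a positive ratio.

AR:RK = -1/3

Assign Q = (0, 0), K = (1, 0), U = (0, 1), N = (4, 5) — the answer is frame-independent, so this choice is without loss of generality.
1. A lies on line UQ with UA:AQ = 2:1 ⇒ A = (0, 1/3)
2. R is the intersection of line AK and line UN ⇒ R = (-1/2, 1/2)
R = A + t·(K−A) with t = -1/2, so AR:RK = t:(1−t) = -1/2:3/2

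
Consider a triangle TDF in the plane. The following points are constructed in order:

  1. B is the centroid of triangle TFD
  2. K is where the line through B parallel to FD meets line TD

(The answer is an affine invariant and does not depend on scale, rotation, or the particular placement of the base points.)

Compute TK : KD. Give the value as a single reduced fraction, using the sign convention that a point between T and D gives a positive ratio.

Assign T = (0, 0), D = (1, 0), F = (0, 1) — the answer is frame-independent, so this choice is without loss of generality.
1. B is the centroid of triangle TFD ⇒ B = (1/3, 1/3)
2. K is where the line through B parallel to FD meets line TD ⇒ K = (2/3, 0)
K = T + t·(D−T) with t = 2/3, so TK:KD = t:(1−t) = 2/3:1/3

TK:KD = 2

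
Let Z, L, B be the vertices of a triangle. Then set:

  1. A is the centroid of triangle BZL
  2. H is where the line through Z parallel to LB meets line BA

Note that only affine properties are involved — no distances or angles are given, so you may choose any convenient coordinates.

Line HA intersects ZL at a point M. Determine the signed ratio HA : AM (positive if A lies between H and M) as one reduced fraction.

Work in coordinates with Z = (0, 0), L = (1, 0), B = (0, 1).
1. A is the centroid of triangle BZL ⇒ A = (1/3, 1/3)
2. H is where the line through Z parallel to LB meets line BA ⇒ H = (1, -1)
line HA meets ZL at M = (1/2, 0)
A = H + t·(M−H) with t = 4/3, so HA:AM = 4/3:-1/3

HA:AM = -4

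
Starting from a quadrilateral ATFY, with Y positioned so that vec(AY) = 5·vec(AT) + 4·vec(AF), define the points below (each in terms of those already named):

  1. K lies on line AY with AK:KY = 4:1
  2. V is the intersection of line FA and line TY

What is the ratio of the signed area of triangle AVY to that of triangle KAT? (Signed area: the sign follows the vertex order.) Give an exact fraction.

Choose coordinates A = (0, 0), T = (1, 0), F = (0, 1), Y = (5, 4).
1. K lies on line AY with AK:KY = 4:1 ⇒ K = (4, 16/5)
2. V is the intersection of line FA and line TY ⇒ V = (0, -1)
2·[AVY] = 5, 2·[KAT] = 16/5
[AVY]:[KAT] = 5:16/5 = 25/16

[AVY]:[KAT] = 25/16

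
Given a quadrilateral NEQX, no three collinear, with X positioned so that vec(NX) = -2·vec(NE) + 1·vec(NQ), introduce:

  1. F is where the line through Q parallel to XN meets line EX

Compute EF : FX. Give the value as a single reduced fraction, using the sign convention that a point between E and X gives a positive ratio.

EF:FX = -1/2

Assign N = (0, 0), E = (1, 0), Q = (0, 1), X = (-2, 1) — the answer is frame-independent, so this choice is without loss of generality.
1. F is where the line through Q parallel to XN meets line EX ⇒ F = (4, -1)
F = E + t·(X−E) with t = -1, so EF:FX = t:(1−t) = -1:2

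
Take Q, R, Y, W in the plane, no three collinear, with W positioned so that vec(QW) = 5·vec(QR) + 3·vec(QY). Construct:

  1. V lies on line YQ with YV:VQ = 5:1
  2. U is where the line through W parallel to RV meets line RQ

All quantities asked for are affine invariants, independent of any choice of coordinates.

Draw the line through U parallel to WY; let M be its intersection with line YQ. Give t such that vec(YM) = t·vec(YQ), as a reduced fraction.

t = 51/5

Work in coordinates with Q = (0, 0), R = (1, 0), Y = (0, 1), W = (5, 3).
1. V lies on line YQ with YV:VQ = 5:1 ⇒ V = (0, 1/6)
2. U is where the line through W parallel to RV meets line RQ ⇒ U = (23, 0)
through U parallel to WY: direction (-5, -2); meets YQ at M = (0, -46/5)
M = Y + t·(Q−Y) with t = 51/5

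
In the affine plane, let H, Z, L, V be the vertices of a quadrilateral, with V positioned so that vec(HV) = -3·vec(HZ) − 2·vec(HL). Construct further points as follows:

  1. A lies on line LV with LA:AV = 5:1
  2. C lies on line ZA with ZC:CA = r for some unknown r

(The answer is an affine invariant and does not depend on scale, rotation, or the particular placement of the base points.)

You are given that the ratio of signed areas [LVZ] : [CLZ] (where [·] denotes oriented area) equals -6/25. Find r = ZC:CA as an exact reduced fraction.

r = -5/4

Choose coordinates H = (0, 0), Z = (1, 0), L = (0, 1), V = (-3, -2).
1. A lies on line LV with LA:AV = 5:1 ⇒ A = (-5/2, -3/2)
2. With ZC:CA = r, write λ = r/(r+1) so C = Z + λ·(A−Z); C is affine-linear in λ
Every point depending on C is an affine combination of C and λ-independent points, so each such coordinate is linear in λ; the λ² term in each signed area is a multiple of (A−Z)×(A−Z) = 0, so 2·[LVZ] and 2·[CLZ] are each linear in λ. Evaluating at λ=0 and λ=1:
  2·[LVZ] = 6,   2·[CLZ] = -5·λ
So [LVZ]:[CLZ] = (6) / (-5·λ). Setting this equal to -6/25:
  6 = -6/25·(-5·λ)  ⇒  λ = 5
Then r = λ/(1−λ) = (5)/(-4) = -5/4. Check: with r = -5/4, C = (-33/2, -15/2) and [LVZ]:[CLZ] = -6/25 as required.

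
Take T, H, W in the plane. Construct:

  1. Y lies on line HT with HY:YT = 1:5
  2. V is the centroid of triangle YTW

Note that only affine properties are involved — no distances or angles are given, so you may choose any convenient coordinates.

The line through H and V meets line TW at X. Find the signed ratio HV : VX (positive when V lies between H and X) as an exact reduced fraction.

Set T = (0, 0), H = (1, 0), W = (0, 1); any affine frame gives the same invariant.
1. Y lies on line HT with HY:YT = 1:5 ⇒ Y = (5/6, 0)
2. V is the centroid of triangle YTW ⇒ V = (5/18, 1/3)
line HV meets TW at X = (0, 6/13)
V = H + t·(X−H) with t = 13/18, so HV:VX = 13/18:5/18

HV:VX = 13/5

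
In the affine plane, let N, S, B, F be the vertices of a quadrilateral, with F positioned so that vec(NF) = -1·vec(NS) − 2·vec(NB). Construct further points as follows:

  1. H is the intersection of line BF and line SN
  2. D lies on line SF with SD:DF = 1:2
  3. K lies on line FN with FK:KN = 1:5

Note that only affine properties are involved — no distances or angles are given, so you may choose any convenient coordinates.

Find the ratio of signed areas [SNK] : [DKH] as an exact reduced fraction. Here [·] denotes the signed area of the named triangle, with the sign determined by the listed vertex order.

Set N = (0, 0), S = (1, 0), B = (0, 1), F = (-1, -2); any affine frame gives the same invariant.
1. H is the intersection of line BF and line SN ⇒ H = (-1/3, 0)
2. D lies on line SF with SD:DF = 1:2 ⇒ D = (1/3, -2/3)
3. K lies on line FN with FK:KN = 1:5 ⇒ K = (-5/6, -5/3)
2·[SNK] = 5/3, 2·[DKH] = -13/9
[SNK]:[DKH] = 5/3:-13/9 = -15/13

[SNK]:[DKH] = -15/13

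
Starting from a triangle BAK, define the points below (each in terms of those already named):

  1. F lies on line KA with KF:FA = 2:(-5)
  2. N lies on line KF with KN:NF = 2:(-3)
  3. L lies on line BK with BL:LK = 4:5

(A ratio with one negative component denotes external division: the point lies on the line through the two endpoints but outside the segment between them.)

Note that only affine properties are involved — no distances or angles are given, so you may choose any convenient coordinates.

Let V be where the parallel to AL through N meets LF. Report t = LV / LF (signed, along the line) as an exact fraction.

Assign B = (0, 0), A = (1, 0), K = (0, 1) — the answer is frame-independent, so this choice is without loss of generality.
1. F lies on line KA with KF:FA = 2:(-5) ⇒ F = (-2/3, 5/3)
2. N lies on line KF with KN:NF = 2:(-3) ⇒ N = (4/3, -1/3)
3. L lies on line BK with BL:LK = 4:5 ⇒ L = (0, 4/9)
through N parallel to AL: direction (-1, 4/9); meets LF at V = (2/15, 1/5)
V = L + t·(F−L) with t = -1/5

t = -1/5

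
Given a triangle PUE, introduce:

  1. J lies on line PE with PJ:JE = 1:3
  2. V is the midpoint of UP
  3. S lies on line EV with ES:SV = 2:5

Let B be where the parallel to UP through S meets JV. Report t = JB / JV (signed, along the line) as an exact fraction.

Set P = (0, 0), U = (1, 0), E = (0, 1); any affine frame gives the same invariant.
1. J lies on line PE with PJ:JE = 1:3 ⇒ J = (0, 1/4)
2. V is the midpoint of UP ⇒ V = (1/2, 0)
3. S lies on line EV with ES:SV = 2:5 ⇒ S = (1/7, 5/7)
through S parallel to UP: direction (-1, 0); meets JV at B = (-13/14, 5/7)
B = J + t·(V−J) with t = -13/7

t = -13/7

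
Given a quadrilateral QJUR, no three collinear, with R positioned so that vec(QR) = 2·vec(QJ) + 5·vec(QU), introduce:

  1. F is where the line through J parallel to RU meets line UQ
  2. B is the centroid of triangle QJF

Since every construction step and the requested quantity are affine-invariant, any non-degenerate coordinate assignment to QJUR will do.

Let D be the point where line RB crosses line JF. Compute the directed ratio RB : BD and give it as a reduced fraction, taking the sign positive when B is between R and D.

RB:BD = 7/2

Work in coordinates with Q = (0, 0), J = (1, 0), U = (0, 1), R = (2, 5).
1. F is where the line through J parallel to RU meets line UQ ⇒ F = (0, -2)
2. B is the centroid of triangle QJF ⇒ B = (1/3, -2/3)
line RB meets JF at D = (-1/7, -16/7)
B = R + t·(D−R) with t = 7/9, so RB:BD = 7/9:2/9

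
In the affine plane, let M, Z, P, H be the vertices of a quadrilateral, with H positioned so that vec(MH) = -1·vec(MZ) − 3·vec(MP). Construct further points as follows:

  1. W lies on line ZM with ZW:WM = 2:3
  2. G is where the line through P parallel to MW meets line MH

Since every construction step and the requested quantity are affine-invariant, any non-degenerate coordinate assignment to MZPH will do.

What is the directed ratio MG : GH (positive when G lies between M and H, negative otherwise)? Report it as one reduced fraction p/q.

MG:GH = -1/4

Work in coordinates with M = (0, 0), Z = (1, 0), P = (0, 1), H = (-1, -3).
1. W lies on line ZM with ZW:WM = 2:3 ⇒ W = (3/5, 0)
2. G is where the line through P parallel to MW meets line MH ⇒ G = (1/3, 1)
G = M + t·(H−M) with t = -1/3, so MG:GH = t:(1−t) = -1/3:4/3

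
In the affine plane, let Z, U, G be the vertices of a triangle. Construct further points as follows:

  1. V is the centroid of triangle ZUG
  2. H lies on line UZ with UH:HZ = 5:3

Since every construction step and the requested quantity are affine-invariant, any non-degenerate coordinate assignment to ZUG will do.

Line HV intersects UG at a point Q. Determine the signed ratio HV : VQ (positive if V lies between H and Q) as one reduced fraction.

HV:VQ = 7/8

Set Z = (0, 0), U = (1, 0), G = (0, 1); any affine frame gives the same invariant.
1. V is the centroid of triangle ZUG ⇒ V = (1/3, 1/3)
2. H lies on line UZ with UH:HZ = 5:3 ⇒ H = (3/8, 0)
line HV meets UG at Q = (2/7, 5/7)
V = H + t·(Q−H) with t = 7/15, so HV:VQ = 7/15:8/15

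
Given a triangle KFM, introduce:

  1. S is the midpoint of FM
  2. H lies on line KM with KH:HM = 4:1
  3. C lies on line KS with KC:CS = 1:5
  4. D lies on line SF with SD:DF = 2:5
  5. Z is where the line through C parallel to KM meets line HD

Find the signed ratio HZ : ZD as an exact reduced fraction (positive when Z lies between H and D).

HZ:ZD = 7/47

Assign K = (0, 0), F = (1, 0), M = (0, 1) — the answer is frame-independent, so this choice is without loss of generality.
1. S is the midpoint of FM ⇒ S = (1/2, 1/2)
2. H lies on line KM with KH:HM = 4:1 ⇒ H = (0, 4/5)
3. C lies on line KS with KC:CS = 1:5 ⇒ C = (1/12, 1/12)
4. D lies on line SF with SD:DF = 2:5 ⇒ D = (9/14, 5/14)
5. Z is where the line through C parallel to KM meets line HD ⇒ Z = (1/12, 401/540)
Z = H + t·(D−H) with t = 7/54, so HZ:ZD = t:(1−t) = 7/54:47/54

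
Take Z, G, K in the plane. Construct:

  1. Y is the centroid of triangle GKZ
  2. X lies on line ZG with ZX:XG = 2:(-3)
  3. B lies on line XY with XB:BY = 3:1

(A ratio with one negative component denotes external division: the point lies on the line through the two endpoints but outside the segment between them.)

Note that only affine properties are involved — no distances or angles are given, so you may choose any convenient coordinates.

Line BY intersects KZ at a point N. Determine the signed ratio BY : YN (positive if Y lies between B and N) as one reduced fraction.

Work in coordinates with Z = (0, 0), G = (1, 0), K = (0, 1).
1. Y is the centroid of triangle GKZ ⇒ Y = (1/3, 1/3)
2. X lies on line ZG with ZX:XG = 2:(-3) ⇒ X = (-2, 0)
3. B lies on line XY with XB:BY = 3:1 ⇒ B = (-1/4, 1/4)
line BY meets KZ at N = (0, 2/7)
Y = B + t·(N−B) with t = 7/3, so BY:YN = 7/3:-4/3

BY:YN = -7/4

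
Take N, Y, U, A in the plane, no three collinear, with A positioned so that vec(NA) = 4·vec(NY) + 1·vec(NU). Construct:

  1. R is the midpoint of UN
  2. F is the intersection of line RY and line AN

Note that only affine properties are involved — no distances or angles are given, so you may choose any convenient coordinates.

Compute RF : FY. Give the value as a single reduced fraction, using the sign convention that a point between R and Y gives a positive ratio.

RF:FY = 2

Assign N = (0, 0), Y = (1, 0), U = (0, 1), A = (4, 1) — the answer is frame-independent, so this choice is without loss of generality.
1. R is the midpoint of UN ⇒ R = (0, 1/2)
2. F is the intersection of line RY and line AN ⇒ F = (2/3, 1/6)
F = R + t·(Y−R) with t = 2/3, so RF:FY = t:(1−t) = 2/3:1/3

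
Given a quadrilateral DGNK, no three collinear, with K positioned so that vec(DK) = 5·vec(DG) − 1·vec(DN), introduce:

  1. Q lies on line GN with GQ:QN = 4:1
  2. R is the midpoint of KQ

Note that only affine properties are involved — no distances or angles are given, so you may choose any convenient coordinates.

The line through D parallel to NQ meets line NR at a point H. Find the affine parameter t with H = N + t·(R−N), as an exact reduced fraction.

t = -2/3

Work in coordinates with D = (0, 0), G = (1, 0), N = (0, 1), K = (5, -1).
1. Q lies on line GN with GQ:QN = 4:1 ⇒ Q = (1/5, 4/5)
2. R is the midpoint of KQ ⇒ R = (13/5, -1/10)
through D parallel to NQ: direction (1/5, -1/5); meets NR at H = (-26/15, 26/15)
H = N + t·(R−N) with t = -2/3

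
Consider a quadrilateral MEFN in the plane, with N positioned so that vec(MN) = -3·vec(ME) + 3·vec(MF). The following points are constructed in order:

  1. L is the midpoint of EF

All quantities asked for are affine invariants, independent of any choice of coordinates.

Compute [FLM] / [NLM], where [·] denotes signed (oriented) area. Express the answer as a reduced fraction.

Choose coordinates M = (0, 0), E = (1, 0), F = (0, 1), N = (-3, 3).
1. L is the midpoint of EF ⇒ L = (1/2, 1/2)
2·[FLM] = -1/2, 2·[NLM] = -3
[FLM]:[NLM] = -1/2:-3 = 1/6

[FLM]:[NLM] = 1/6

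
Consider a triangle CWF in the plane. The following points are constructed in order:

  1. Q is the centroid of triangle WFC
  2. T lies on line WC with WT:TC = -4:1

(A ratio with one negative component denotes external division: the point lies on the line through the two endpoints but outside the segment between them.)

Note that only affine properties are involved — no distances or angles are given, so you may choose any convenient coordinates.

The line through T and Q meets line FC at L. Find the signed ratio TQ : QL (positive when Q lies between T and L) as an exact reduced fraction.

TQ:QL = -2

Work in coordinates with C = (0, 0), W = (1, 0), F = (0, 1).
1. Q is the centroid of triangle WFC ⇒ Q = (1/3, 1/3)
2. T lies on line WC with WT:TC = -4:1 ⇒ T = (-1/3, 0)
line TQ meets FC at L = (0, 1/6)
Q = T + t·(L−T) with t = 2, so TQ:QL = 2:-1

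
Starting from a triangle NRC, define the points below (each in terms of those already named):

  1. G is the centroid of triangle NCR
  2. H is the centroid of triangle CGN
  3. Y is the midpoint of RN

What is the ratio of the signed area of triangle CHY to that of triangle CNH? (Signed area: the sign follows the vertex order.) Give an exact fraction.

Work in coordinates with N = (0, 0), R = (1, 0), C = (0, 1).
1. G is the centroid of triangle NCR ⇒ G = (1/3, 1/3)
2. H is the centroid of triangle CGN ⇒ H = (1/9, 4/9)
3. Y is the midpoint of RN ⇒ Y = (1/2, 0)
2·[CHY] = 1/6, 2·[CNH] = 1/9
[CHY]:[CNH] = 1/6:1/9 = 3/2

[CHY]:[CNH] = 3/2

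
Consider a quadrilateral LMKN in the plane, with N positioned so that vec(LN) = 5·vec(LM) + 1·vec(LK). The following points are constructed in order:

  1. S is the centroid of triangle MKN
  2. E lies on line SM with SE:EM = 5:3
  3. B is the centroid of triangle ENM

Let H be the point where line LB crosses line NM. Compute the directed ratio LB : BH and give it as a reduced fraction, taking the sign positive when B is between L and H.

LB:BH = 19/5

Choose coordinates L = (0, 0), M = (1, 0), K = (0, 1), N = (5, 1).
1. S is the centroid of triangle MKN ⇒ S = (2, 2/3)
2. E lies on line SM with SE:EM = 5:3 ⇒ E = (11/8, 1/4)
3. B is the centroid of triangle ENM ⇒ B = (59/24, 5/12)
line LB meets NM at H = (59/19, 10/19)
B = L + t·(H−L) with t = 19/24, so LB:BH = 19/24:5/24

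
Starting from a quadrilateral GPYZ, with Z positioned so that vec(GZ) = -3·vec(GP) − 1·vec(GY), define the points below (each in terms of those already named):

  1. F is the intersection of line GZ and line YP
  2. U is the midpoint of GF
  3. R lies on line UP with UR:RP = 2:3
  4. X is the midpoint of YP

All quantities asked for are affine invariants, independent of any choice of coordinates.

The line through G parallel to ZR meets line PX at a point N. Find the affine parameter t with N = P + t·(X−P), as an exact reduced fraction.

t = 43/94

Assign G = (0, 0), P = (1, 0), Y = (0, 1), Z = (-3, -1) — the answer is frame-independent, so this choice is without loss of generality.
1. F is the intersection of line GZ and line YP ⇒ F = (3/4, 1/4)
2. U is the midpoint of GF ⇒ U = (3/8, 1/8)
3. R lies on line UP with UR:RP = 2:3 ⇒ R = (5/8, 3/40)
4. X is the midpoint of YP ⇒ X = (1/2, 1/2)
through G parallel to ZR: direction (29/8, 43/40); meets PX at N = (145/188, 43/188)
N = P + t·(X−P) with t = 43/94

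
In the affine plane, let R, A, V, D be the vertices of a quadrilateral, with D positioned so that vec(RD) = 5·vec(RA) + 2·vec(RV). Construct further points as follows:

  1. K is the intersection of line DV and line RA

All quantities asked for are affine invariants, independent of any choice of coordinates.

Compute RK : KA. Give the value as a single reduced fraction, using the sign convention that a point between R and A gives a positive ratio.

Work in coordinates with R = (0, 0), A = (1, 0), V = (0, 1), D = (5, 2).
1. K is the intersection of line DV and line RA ⇒ K = (-5, 0)
K = R + t·(A−R) with t = -5, so RK:KA = t:(1−t) = -5:6

RK:KA = -5/6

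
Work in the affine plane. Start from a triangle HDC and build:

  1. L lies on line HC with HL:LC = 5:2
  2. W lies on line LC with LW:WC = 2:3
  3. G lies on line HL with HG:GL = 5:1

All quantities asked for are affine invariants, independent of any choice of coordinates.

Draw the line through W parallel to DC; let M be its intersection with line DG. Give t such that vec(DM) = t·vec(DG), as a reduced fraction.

Work in coordinates with H = (0, 0), D = (1, 0), C = (0, 1).
1. L lies on line HC with HL:LC = 5:2 ⇒ L = (0, 5/7)
2. W lies on line LC with LW:WC = 2:3 ⇒ W = (0, 29/35)
3. G lies on line HL with HG:GL = 5:1 ⇒ G = (0, 25/42)
through W parallel to DC: direction (-1, 1); meets DG at M = (49/85, 30/119)
M = D + t·(G−D) with t = 36/85

t = 36/85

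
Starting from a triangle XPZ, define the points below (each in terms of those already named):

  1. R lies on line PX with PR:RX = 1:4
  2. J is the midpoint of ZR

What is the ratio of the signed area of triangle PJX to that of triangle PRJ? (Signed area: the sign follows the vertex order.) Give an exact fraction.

[PJX]:[PRJ] = -5

Set X = (0, 0), P = (1, 0), Z = (0, 1); any affine frame gives the same invariant.
1. R lies on line PX with PR:RX = 1:4 ⇒ R = (4/5, 0)
2. J is the midpoint of ZR ⇒ J = (2/5, 1/2)
2·[PJX] = 1/2, 2·[PRJ] = -1/10
[PJX]:[PRJ] = 1/2:-1/10 = -5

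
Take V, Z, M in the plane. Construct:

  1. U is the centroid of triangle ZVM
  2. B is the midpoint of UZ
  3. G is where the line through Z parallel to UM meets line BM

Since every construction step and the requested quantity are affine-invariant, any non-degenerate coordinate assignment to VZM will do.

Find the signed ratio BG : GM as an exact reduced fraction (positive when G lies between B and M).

BG:GM = -1/2

Work in coordinates with V = (0, 0), Z = (1, 0), M = (0, 1).
1. U is the centroid of triangle ZVM ⇒ U = (1/3, 1/3)
2. B is the midpoint of UZ ⇒ B = (2/3, 1/6)
3. G is where the line through Z parallel to UM meets line BM ⇒ G = (4/3, -2/3)
G = B + t·(M−B) with t = -1, so BG:GM = t:(1−t) = -1:2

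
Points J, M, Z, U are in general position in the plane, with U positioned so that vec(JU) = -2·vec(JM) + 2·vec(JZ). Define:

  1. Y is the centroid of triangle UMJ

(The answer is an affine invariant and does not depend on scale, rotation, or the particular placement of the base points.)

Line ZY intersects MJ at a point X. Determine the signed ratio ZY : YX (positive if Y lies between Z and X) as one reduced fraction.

Assign J = (0, 0), M = (1, 0), Z = (0, 1), U = (-2, 2) — the answer is frame-independent, so this choice is without loss of generality.
1. Y is the centroid of triangle UMJ ⇒ Y = (-1/3, 2/3)
line ZY meets MJ at X = (-1, 0)
Y = Z + t·(X−Z) with t = 1/3, so ZY:YX = 1/3:2/3

ZY:YX = 1/2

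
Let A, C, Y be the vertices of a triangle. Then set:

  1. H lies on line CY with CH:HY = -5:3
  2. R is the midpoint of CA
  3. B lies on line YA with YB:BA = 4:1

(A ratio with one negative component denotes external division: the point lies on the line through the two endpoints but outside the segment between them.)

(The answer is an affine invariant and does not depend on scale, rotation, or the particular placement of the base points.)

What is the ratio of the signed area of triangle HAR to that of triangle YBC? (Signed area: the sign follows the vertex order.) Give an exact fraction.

Set A = (0, 0), C = (1, 0), Y = (0, 1); any affine frame gives the same invariant.
1. H lies on line CY with CH:HY = -5:3 ⇒ H = (-3/2, 5/2)
2. R is the midpoint of CA ⇒ R = (1/2, 0)
3. B lies on line YA with YB:BA = 4:1 ⇒ B = (0, 1/5)
2·[HAR] = 5/4, 2·[YBC] = 4/5
[HAR]:[YBC] = 5/4:4/5 = 25/16

[HAR]:[YBC] = 25/16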